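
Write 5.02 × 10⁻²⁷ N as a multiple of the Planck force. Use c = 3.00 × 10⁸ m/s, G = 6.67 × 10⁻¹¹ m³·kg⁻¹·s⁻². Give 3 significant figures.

4.13 × 10⁻⁷¹

Planck force: F_P = c⁴/G = 1.21 × 10⁴⁴ N.
5.02 × 10⁻²⁷ / 1.21 × 10⁴⁴ = 4.13 × 10⁻⁷¹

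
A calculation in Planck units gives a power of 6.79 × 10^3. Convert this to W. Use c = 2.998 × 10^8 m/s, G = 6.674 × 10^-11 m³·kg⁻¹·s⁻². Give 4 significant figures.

2.464 × 10^56 W

One Planck power: P_P = c⁵/G = 3.629 × 10^52 W.
6.79 × 10^3 × 3.629 × 10^52 W = 2.464 × 10^56 W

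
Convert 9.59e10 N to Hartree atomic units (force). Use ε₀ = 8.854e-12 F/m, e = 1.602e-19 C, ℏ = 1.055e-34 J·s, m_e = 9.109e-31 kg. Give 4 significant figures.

atomic unit of force: F_au = E_h/a₀ = m_e²e⁶/((4πε₀)³ℏ⁴) = 8.220e-8 N.
9.59e10 / 8.220e-8 = 1.167e18

1.167e18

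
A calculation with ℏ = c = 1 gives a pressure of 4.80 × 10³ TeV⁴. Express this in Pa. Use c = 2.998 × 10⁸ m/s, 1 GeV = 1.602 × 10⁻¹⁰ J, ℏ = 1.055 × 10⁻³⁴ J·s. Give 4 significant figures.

Pressure is [E]/[L]³ = [E]⁴/(ℏc)³.
1 GeV⁴ → 1/(ℏc)³ × (1 GeV in J)⁴ = 2.082 × 10³⁷ Pa.
Convert the energy scale: 4.80 × 10³ TeV⁴ = 4.80 × 10¹⁵ GeV⁴.
Result: 4.80 × 10¹⁵ × 2.082 × 10³⁷ = 9.992 × 10⁵² Pa.

9.992 × 10⁵² Pa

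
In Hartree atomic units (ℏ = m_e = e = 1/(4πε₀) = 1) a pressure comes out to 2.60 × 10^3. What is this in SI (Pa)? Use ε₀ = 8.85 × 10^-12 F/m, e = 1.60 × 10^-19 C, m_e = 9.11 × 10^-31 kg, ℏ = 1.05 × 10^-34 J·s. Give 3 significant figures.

7.83 × 10^16 Pa

One atomic unit of pressure: P_au = E_h/a₀³ = m_e⁴e¹⁰/((4πε₀)⁵ℏ⁸) = 3.01 × 10^13 Pa.
2.60 × 10^3 × 3.01 × 10^13 Pa = 7.83 × 10^16 Pa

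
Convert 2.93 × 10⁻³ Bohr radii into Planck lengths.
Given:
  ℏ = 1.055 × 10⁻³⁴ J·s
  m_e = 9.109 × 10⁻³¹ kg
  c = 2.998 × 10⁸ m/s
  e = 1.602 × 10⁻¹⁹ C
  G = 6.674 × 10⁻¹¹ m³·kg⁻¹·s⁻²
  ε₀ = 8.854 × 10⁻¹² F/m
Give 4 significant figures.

9.602 × 10²¹

Bohr radius: a₀ = 4πε₀ℏ²/(m_e e²) = 5.297 × 10⁻¹¹ m
Planck length: ℓ_P = √(ℏG/c³) = 1.616 × 10⁻³⁵ m
2.93 × 10⁻³ × 5.297 × 10⁻¹¹ / 1.616 × 10⁻³⁵ = 9.602 × 10²¹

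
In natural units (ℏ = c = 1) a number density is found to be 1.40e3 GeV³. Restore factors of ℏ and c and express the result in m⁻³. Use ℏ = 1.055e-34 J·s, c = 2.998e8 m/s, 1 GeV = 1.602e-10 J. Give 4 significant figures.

Number density is [L]⁻³ = [E]³/(ℏc)³.
1 GeV³ → 1/(ℏc)³ × (1 GeV in J)³ = 1.299e47 m⁻³.
Result: 1.40e3 × 1.299e47 = 1.819e50 m⁻³.

1.819e50 m⁻³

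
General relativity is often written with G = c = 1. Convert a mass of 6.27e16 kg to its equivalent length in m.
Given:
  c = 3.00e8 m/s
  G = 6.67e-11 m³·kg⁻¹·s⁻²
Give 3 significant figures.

In G = c = 1 units mass has dimensions of length; the conversion factor is G/c².
6.27e16 kg × (G/c²) = 4.65e-11 m

4.65e-11 m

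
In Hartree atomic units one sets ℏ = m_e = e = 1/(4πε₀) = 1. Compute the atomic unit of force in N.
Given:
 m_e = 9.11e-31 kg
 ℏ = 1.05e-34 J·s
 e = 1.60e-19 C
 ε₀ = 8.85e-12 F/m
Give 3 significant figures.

8.33e-8 N

F_au = E_h/a₀ = m_e²e⁶/((4πε₀)³ℏ⁴)
E_h = 4.38e-18 J
a₀ = 5.26e-11 m
E_h/a₀ = 8.33e-8 N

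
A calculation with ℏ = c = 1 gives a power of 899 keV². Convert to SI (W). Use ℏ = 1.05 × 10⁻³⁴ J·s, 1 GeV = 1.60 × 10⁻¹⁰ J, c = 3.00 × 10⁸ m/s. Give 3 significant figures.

2.19 × 10⁵ W

Power is [E]/[T] = [E]²/ℏ.
1 GeV² → 1/ℏ × (1 GeV in J)² = 2.44 × 10¹⁴ W.
Convert the energy scale: 899 keV² = 8.99 × 10⁻¹⁰ GeV².
Result: 8.99 × 10⁻¹⁰ × 2.44 × 10¹⁴ = 2.19 × 10⁵ W.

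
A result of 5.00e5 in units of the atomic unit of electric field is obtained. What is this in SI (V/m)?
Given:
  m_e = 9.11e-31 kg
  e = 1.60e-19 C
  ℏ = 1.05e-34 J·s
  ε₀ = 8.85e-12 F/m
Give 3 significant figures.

2.60e17 V/m

One atomic unit of electric field: E_au = E_h/(e a₀) = m_e²e⁵/((4πε₀)³ℏ⁴) = 5.20e11 V/m.
5.00e5 × 5.20e11 V/m = 2.60e17 V/m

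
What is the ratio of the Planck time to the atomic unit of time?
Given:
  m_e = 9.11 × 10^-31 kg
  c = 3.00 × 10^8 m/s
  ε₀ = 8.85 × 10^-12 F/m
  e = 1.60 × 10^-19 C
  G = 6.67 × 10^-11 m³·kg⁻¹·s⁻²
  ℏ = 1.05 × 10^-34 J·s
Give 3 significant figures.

2.24 × 10^-27

Planck time: t_P = √(ℏG/c⁵) = 5.37 × 10^-44 s
atomic unit of time: τ_au = (4πε₀)²ℏ³/(m_e e⁴) = 2.40 × 10^-17 s
ratio = 5.37 × 10^-44 / 2.40 × 10^-17 = 2.24 × 10^-27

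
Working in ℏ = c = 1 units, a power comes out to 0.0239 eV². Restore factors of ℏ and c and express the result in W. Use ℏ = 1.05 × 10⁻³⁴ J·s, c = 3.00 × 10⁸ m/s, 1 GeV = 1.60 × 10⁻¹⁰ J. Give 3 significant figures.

5.83 × 10⁻⁶ W

Power is [E]/[T] = [E]²/ℏ.
1 GeV² → 1/ℏ × (1 GeV in J)² = 2.44 × 10¹⁴ W.
Convert the energy scale: 0.0239 eV² = 2.39 × 10⁻²⁰ GeV².
Result: 2.39 × 10⁻²⁰ × 2.44 × 10¹⁴ = 5.83 × 10⁻⁶ W.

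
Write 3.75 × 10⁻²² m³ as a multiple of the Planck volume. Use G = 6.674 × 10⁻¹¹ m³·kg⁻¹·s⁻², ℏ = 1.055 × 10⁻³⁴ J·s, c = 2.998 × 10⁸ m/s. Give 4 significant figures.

8.878 × 10⁸²

Planck volume: V_P = (ℏG/c³)^(3/2) = 4.224 × 10⁻¹⁰⁵ m³.
3.75 × 10⁻²² / 4.224 × 10⁻¹⁰⁵ = 8.878 × 10⁸²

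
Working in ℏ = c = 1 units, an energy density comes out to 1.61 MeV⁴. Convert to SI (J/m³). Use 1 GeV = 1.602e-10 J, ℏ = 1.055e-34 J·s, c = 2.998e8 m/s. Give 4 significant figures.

3.351e25 J/m³

[E]/[L]³ = [E]⁴/(ℏc)³; restore (ℏc)⁻³.
1 GeV⁴ → 1/(ℏc)³ × (1 GeV in J)⁴ = 2.082e37 J/m³.
Convert the energy scale: 1.61 MeV⁴ = 1.61e-12 GeV⁴.
Result: 1.61e-12 × 2.082e37 = 3.351e25 J/m³.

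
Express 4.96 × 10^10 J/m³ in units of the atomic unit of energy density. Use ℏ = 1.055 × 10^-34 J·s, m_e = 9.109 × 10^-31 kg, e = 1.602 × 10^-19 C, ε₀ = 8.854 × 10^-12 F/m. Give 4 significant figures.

atomic unit of energy density: u_au = E_h/a₀³ = m_e⁴e¹⁰/((4πε₀)⁵ℏ⁸) = 2.929 × 10^13 J/m³.
4.96 × 10^10 / 2.929 × 10^13 = 1.693 × 10^-3

1.693 × 10^-3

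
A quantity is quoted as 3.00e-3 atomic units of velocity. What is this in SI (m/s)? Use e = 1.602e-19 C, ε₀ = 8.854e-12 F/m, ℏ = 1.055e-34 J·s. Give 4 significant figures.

One atomic unit of velocity: v_au = e²/(4πε₀ℏ) = 2.186e6 m/s.
3.00e-3 × 2.186e6 m/s = 6.559e3 m/s

6.559e3 m/s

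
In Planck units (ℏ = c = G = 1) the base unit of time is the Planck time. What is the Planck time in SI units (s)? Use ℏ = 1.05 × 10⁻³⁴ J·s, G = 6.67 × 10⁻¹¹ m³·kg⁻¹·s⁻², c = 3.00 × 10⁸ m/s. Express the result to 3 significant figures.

5.37 × 10⁻⁴⁴ s

t_P = √(ℏG/c⁵)
  = √(2.88 × 10⁻⁸⁷)
  = 5.37 × 10⁻⁴⁴ s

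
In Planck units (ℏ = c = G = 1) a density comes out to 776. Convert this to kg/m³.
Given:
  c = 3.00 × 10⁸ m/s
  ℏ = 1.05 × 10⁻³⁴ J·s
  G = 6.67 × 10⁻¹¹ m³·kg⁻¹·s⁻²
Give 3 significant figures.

4.04 × 10⁹⁹ kg/m³

One Planck density: ρ_P = c⁵/(ℏG²) = 5.20 × 10⁹⁶ kg/m³.
776 × 5.20 × 10⁹⁶ kg/m³ = 4.04 × 10⁹⁹ kg/m³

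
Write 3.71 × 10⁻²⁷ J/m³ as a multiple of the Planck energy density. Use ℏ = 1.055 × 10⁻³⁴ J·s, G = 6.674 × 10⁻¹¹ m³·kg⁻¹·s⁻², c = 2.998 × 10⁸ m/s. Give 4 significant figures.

Planck energy density: u_P = c⁷/(ℏG²) = 4.632 × 10¹¹³ J/m³.
3.71 × 10⁻²⁷ / 4.632 × 10¹¹³ = 8.009 × 10⁻¹⁴¹

8.009 × 10⁻¹⁴¹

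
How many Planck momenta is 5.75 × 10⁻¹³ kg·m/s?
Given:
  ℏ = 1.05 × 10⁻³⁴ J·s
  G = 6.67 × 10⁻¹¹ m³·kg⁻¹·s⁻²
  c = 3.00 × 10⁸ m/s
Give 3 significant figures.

8.82 × 10⁻¹⁴

Planck momentum: p_P = √(ℏc³/G) = 6.52 kg·m/s.
5.75 × 10⁻¹³ / 6.52 = 8.82 × 10⁻¹⁴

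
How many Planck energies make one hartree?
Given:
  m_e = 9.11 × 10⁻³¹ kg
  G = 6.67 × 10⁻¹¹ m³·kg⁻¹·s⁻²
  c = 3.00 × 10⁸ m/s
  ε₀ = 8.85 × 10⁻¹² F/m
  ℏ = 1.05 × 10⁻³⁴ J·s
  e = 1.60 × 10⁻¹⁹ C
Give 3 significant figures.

2.24 × 10⁻²⁷

hartree: E_h = m_e e⁴/(4πε₀ℏ)² = 4.38 × 10⁻¹⁸ J
Planck energy: E_P = √(ℏc⁵/G) = 1.96 × 10⁹ J
ratio = 4.38 × 10⁻¹⁸ / 1.96 × 10⁹ = 2.24 × 10⁻²⁷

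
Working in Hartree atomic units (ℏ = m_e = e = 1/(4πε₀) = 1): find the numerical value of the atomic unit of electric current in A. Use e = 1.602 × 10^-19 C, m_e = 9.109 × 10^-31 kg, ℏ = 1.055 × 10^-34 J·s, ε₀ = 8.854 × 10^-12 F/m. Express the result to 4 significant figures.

6.612 × 10^-3 A

From ℏ = m_e = e = 1/(4πε₀) = 1 the current scale is I_au = e E_h/ℏ = m_e e⁵/((4πε₀)²ℏ³).
E_h = 4.354 × 10^-18 J
e·E_h/ℏ = 6.612 × 10^-3 A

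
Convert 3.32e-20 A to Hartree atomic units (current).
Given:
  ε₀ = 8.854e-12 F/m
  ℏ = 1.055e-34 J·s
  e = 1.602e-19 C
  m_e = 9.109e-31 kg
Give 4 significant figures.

5.021e-18

atomic unit of electric current: I_au = e E_h/ℏ = m_e e⁵/((4πε₀)²ℏ³) = 6.612e-3 A.
3.32e-20 / 6.612e-3 = 5.021e-18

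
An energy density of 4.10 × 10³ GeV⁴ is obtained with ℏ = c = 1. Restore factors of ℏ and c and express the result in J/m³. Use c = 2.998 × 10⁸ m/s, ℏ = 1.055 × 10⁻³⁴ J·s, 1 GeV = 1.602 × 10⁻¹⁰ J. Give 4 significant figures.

[E]/[L]³ = [E]⁴/(ℏc)³; restore (ℏc)⁻³.
1 GeV⁴ → 1/(ℏc)³ × (1 GeV in J)⁴ = 2.082 × 10³⁷ J/m³.
Result: 4.10 × 10³ × 2.082 × 10³⁷ = 8.535 × 10⁴⁰ J/m³.

8.535 × 10⁴⁰ J/m³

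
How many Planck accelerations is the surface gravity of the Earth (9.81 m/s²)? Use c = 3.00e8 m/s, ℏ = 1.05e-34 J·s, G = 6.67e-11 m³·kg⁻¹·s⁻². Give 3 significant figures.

Planck acceleration: a_P = √(c⁷/(ℏG)) = 5.59e51 m/s².
9.81 / 5.59e51 = 1.76e-51

1.76e-51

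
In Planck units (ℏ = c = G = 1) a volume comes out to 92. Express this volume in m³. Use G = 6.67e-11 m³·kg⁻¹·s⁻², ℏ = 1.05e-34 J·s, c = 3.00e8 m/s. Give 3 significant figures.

One Planck volume: V_P = (ℏG/c³)^(3/2) = 4.18e-105 m³.
92 × 4.18e-105 m³ = 3.84e-103 m³

3.84e-103 m³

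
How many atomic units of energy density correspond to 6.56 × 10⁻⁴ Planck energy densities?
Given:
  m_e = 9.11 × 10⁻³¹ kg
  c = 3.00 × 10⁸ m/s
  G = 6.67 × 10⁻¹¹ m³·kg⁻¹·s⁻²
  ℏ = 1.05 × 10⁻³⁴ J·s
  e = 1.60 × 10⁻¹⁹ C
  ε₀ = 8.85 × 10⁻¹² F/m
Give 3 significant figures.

1.02 × 10⁹⁷

Planck energy density: u_P = c⁷/(ℏG²) = 4.68 × 10¹¹³ J/m³
atomic unit of energy density: u_au = E_h/a₀³ = m_e⁴e¹⁰/((4πε₀)⁵ℏ⁸) = 3.01 × 10¹³ J/m³
6.56 × 10⁻⁴ × 4.68 × 10¹¹³ / 3.01 × 10¹³ = 1.02 × 10⁹⁷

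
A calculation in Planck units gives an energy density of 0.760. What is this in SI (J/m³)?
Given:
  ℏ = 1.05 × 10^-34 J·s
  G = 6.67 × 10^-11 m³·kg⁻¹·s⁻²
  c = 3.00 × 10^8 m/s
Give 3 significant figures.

3.56 × 10^113 J/m³

One Planck energy density: u_P = c⁷/(ℏG²) = 4.68 × 10^113 J/m³.
0.760 × 4.68 × 10^113 J/m³ = 3.56 × 10^113 J/m³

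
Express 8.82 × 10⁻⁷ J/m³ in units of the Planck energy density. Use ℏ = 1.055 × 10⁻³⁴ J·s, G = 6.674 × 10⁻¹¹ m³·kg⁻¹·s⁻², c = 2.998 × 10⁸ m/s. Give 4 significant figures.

Planck energy density: u_P = c⁷/(ℏG²) = 4.632 × 10¹¹³ J/m³.
8.82 × 10⁻⁷ / 4.632 × 10¹¹³ = 1.904 × 10⁻¹²⁰

1.904 × 10⁻¹²⁰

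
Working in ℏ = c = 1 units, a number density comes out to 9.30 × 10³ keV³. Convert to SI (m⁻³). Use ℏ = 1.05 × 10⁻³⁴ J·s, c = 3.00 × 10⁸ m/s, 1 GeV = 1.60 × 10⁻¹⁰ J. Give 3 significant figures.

Number density is [L]⁻³ = [E]³/(ℏc)³.
1 GeV³ → 1/(ℏc)³ × (1 GeV in J)³ = 1.31 × 10⁴⁷ m⁻³.
Convert the energy scale: 9.30 × 10³ keV³ = 9.30 × 10⁻¹⁵ GeV³.
Result: 9.30 × 10⁻¹⁵ × 1.31 × 10⁴⁷ = 1.22 × 10³³ m⁻³.

1.22 × 10³³ m⁻³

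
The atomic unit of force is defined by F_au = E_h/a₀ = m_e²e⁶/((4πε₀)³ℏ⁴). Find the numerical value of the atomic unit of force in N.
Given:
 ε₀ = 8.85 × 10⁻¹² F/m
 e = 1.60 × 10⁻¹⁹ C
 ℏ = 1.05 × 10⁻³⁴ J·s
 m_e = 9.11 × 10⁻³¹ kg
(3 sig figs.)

F_au = E_h/a₀ = m_e²e⁶/((4πε₀)³ℏ⁴)
E_h = 4.38 × 10⁻¹⁸ J
a₀ = 5.26 × 10⁻¹¹ m
E_h/a₀ = 8.33 × 10⁻⁸ N

8.33 × 10⁻⁸ N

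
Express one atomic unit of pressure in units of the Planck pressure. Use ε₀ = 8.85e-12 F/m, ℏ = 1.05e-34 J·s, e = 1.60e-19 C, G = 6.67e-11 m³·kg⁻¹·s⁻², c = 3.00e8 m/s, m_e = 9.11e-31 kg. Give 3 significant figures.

atomic unit of pressure: P_au = E_h/a₀³ = m_e⁴e¹⁰/((4πε₀)⁵ℏ⁸) = 3.01e13 Pa
Planck pressure: p_P = c⁷/(ℏG²) = 4.68e113 Pa
ratio = 3.01e13 / 4.68e113 = 6.44e-101

6.44e-101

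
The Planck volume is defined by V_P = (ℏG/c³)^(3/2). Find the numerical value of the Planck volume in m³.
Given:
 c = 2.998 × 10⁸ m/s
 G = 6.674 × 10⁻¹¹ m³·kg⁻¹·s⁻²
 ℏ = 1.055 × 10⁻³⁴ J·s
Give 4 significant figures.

V_P = (ℏG/c³)^(3/2)
  = √(1.784 × 10⁻²⁰⁹)
  = 4.224 × 10⁻¹⁰⁵ m³

4.224 × 10⁻¹⁰⁵ m³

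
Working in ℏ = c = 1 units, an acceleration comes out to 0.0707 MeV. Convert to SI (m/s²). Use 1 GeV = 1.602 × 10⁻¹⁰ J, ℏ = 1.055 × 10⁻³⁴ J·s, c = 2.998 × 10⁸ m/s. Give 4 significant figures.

3.219 × 10²⁸ m/s²

Acceleration is [L]/[T]² = c·[E]/ℏ.
1 GeV → c/ℏ × (1 GeV in J) = 4.552 × 10³² m/s².
Convert the energy scale: 0.0707 MeV = 7.07 × 10⁻⁵ GeV.
Result: 7.07 × 10⁻⁵ × 4.552 × 10³² = 3.219 × 10²⁸ m/s².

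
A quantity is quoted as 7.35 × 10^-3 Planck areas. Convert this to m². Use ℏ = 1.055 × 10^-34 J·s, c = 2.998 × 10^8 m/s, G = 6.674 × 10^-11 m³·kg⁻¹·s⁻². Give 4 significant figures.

1.921 × 10^-72 m²

One Planck area: A_P = ℏG/c³ = 2.613 × 10^-70 m².
7.35 × 10^-3 × 2.613 × 10^-70 m² = 1.921 × 10^-72 m²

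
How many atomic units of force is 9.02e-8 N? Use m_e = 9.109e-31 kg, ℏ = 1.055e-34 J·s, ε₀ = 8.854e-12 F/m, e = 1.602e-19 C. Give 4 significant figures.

1.097

atomic unit of force: F_au = E_h/a₀ = m_e²e⁶/((4πε₀)³ℏ⁴) = 8.220e-8 N.
9.02e-8 / 8.220e-8 = 1.097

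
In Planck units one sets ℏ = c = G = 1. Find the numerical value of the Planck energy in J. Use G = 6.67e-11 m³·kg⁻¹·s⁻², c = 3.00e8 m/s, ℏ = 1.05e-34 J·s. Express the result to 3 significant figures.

E_P = √(ℏc⁵/G)
  = √(3.83e18)
  = 1.96e9 J

1.96e9 J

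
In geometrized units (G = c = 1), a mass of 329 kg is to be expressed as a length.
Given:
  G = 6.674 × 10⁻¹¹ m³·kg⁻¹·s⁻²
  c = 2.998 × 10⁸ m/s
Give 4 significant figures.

In G = c = 1 units mass has dimensions of length; the conversion factor is G/c².
329 kg × (G/c²) = 2.443 × 10⁻²⁵ m

2.443 × 10⁻²⁵ m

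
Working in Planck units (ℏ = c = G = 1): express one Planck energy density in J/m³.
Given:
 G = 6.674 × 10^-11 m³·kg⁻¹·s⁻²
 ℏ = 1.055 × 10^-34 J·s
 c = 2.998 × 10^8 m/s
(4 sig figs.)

4.632 × 10^113 J/m³

Dimensional analysis gives u_P = c⁷/(ℏG²).
  = 2.177 × 10^59 / 4.699 × 10^-55
  = 4.632 × 10^113 J/m³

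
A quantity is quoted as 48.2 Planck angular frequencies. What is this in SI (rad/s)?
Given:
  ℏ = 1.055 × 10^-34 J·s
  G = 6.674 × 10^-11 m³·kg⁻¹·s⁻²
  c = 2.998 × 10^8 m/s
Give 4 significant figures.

8.939 × 10^44 rad/s

One Planck angular frequency: ω_P = √(c⁵/(ℏG)) = 1.855 × 10^43 rad/s.
48.2 × 1.855 × 10^43 rad/s = 8.939 × 10^44 rad/s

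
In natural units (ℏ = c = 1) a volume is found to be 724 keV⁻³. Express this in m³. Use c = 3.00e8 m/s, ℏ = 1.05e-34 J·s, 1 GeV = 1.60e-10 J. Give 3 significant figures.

Volume is [L]³ = [E]⁻³·(ℏc)³.
1 GeV⁻³ → (ℏc)³ × (1 GeV in J)⁻³ = 7.63e-48 m³.
Convert the energy scale: 724 keV⁻³ = 7.24e20 GeV⁻³.
Result: 7.24e20 × 7.63e-48 = 5.52e-27 m³.

5.52e-27 m³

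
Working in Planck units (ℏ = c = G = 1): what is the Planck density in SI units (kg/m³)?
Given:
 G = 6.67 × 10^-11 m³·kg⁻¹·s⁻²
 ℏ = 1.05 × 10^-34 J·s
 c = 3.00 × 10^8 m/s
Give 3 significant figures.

Dimensional analysis gives ρ_P = c⁵/(ℏG²).
  = 2.43 × 10^42 / 4.67 × 10^-55
  = 5.20 × 10^96 kg/m³

5.20 × 10^96 kg/m³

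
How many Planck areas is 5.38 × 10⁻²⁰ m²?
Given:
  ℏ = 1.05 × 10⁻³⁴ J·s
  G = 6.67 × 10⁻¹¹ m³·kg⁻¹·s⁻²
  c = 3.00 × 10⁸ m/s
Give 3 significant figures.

Planck area: A_P = ℏG/c³ = 2.59 × 10⁻⁷⁰ m².
5.38 × 10⁻²⁰ / 2.59 × 10⁻⁷⁰ = 2.07 × 10⁵⁰

2.07 × 10⁵⁰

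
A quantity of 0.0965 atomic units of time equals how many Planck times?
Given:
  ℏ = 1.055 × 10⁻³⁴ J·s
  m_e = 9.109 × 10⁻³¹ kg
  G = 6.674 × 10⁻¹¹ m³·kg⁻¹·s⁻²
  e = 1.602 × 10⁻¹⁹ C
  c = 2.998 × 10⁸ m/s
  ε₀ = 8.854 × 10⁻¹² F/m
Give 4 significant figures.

4.336 × 10²⁵

atomic unit of time: τ_au = (4πε₀)²ℏ³/(m_e e⁴) = 2.423 × 10⁻¹⁷ s
Planck time: t_P = √(ℏG/c⁵) = 5.392 × 10⁻⁴⁴ s
0.0965 × 2.423 × 10⁻¹⁷ / 5.392 × 10⁻⁴⁴ = 4.336 × 10²⁵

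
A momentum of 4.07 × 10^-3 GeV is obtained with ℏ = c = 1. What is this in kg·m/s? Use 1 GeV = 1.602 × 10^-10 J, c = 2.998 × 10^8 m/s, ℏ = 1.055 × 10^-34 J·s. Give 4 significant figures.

2.175 × 10^-21 kg·m/s

Momentum is [E]/c; divide by c.
1 GeV → 1/c × (1 GeV in J) = 5.344 × 10^-19 kg·m/s.
Result: 4.07 × 10^-3 × 5.344 × 10^-19 = 2.175 × 10^-21 kg·m/s.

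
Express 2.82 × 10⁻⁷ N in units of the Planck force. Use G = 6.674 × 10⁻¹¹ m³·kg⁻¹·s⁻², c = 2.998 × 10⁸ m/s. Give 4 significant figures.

Planck force: F_P = c⁴/G = 1.210 × 10⁴⁴ N.
2.82 × 10⁻⁷ / 1.210 × 10⁴⁴ = 2.330 × 10⁻⁵¹

2.330 × 10⁻⁵¹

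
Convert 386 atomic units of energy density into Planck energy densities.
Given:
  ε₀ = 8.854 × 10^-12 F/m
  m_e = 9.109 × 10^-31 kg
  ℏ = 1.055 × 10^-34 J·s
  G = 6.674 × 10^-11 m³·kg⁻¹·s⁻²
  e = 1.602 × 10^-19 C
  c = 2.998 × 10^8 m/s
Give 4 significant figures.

atomic unit of energy density: u_au = E_h/a₀³ = m_e⁴e¹⁰/((4πε₀)⁵ℏ⁸) = 2.929 × 10^13 J/m³
Planck energy density: u_P = c⁷/(ℏG²) = 4.632 × 10^113 J/m³
386 × 2.929 × 10^13 / 4.632 × 10^113 = 2.441 × 10^-98

2.441 × 10^-98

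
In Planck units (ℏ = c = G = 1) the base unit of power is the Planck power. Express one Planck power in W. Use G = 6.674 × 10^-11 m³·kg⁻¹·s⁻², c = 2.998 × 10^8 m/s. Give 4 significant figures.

P_P = c⁵/G
  = 2.422 × 10^42 / 6.674 × 10^-11
  = 3.629 × 10^52 W

3.629 × 10^52 W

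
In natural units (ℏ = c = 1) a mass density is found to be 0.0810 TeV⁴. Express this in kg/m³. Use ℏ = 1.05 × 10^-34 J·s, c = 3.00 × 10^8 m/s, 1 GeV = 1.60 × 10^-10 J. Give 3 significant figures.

1.89 × 10^31 kg/m³

Mass density is [E]/(c²[L]³) = [E]⁴/(ℏ³c⁵).
1 GeV⁴ → 1/(ℏ³c⁵) × (1 GeV in J)⁴ = 2.33 × 10^20 kg/m³.
Convert the energy scale: 0.0810 TeV⁴ = 8.10 × 10^10 GeV⁴.
Result: 8.10 × 10^10 × 2.33 × 10^20 = 1.89 × 10^31 kg/m³.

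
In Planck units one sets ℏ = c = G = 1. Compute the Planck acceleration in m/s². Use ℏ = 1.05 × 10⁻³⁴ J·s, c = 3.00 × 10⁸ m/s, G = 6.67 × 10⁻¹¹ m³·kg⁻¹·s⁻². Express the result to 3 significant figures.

a_P = √(c⁷/(ℏG))
  = √(3.12 × 10¹⁰³)
  = 5.59 × 10⁵¹ m/s²

5.59 × 10⁵¹ m/s²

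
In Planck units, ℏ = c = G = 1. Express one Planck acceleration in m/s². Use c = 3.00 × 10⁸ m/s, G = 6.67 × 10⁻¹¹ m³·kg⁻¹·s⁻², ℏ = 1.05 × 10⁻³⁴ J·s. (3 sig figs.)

5.59 × 10⁵¹ m/s²

The unique combination of the constants set to 1 with dimensions of acceleration is a_P = √(c⁷/(ℏG)).
  = √(3.12 × 10¹⁰³)
  = 5.59 × 10⁵¹ m/s²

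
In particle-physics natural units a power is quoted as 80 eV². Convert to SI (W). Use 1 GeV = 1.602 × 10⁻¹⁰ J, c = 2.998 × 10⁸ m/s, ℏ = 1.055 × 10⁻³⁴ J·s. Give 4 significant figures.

Power is [E]/[T] = [E]²/ℏ.
1 GeV² → 1/ℏ × (1 GeV in J)² = 2.433 × 10¹⁴ W.
Convert the energy scale: 80 eV² = 8.00 × 10⁻¹⁷ GeV².
Result: 8.00 × 10⁻¹⁷ × 2.433 × 10¹⁴ = 0.01946 W.

0.01946 W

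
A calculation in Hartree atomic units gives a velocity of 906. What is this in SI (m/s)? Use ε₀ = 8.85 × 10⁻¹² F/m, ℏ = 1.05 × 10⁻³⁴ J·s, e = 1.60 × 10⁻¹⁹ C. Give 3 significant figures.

One atomic unit of velocity: v_au = e²/(4πε₀ℏ) = 2.19 × 10⁶ m/s.
906 × 2.19 × 10⁶ m/s = 1.99 × 10⁹ m/s

1.99 × 10⁹ m/s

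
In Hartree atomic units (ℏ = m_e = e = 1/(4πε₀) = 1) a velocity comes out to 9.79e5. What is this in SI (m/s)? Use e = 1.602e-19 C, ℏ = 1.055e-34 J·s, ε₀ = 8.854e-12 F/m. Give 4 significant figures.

One atomic unit of velocity: v_au = e²/(4πε₀ℏ) = 2.186e6 m/s.
9.79e5 × 2.186e6 m/s = 2.140e12 m/s

2.140e12 m/s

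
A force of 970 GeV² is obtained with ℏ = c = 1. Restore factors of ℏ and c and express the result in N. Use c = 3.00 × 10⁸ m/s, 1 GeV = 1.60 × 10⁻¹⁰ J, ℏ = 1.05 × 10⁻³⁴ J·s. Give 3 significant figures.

Force is [E]/[L] = [E]²/(ℏc); restore (ℏc)⁻¹.
1 GeV² → 1/(ℏc) × (1 GeV in J)² = 8.13 × 10⁵ N.
Result: 970 × 8.13 × 10⁵ = 7.88 × 10⁸ N.

7.88 × 10⁸ N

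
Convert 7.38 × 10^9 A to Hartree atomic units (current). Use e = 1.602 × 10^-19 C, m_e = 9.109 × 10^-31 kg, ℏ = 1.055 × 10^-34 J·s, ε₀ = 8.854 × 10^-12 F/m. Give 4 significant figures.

1.116 × 10^12

atomic unit of electric current: I_au = e E_h/ℏ = m_e e⁵/((4πε₀)²ℏ³) = 6.612 × 10^-3 A.
7.38 × 10^9 / 6.612 × 10^-3 = 1.116 × 10^12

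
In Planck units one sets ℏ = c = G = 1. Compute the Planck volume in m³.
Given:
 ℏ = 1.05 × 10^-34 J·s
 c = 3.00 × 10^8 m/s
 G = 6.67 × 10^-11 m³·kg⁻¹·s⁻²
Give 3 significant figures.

4.18 × 10^-105 m³

V_P = (ℏG/c³)^(3/2)
  = √(1.75 × 10^-209)
  = 4.18 × 10^-105 m³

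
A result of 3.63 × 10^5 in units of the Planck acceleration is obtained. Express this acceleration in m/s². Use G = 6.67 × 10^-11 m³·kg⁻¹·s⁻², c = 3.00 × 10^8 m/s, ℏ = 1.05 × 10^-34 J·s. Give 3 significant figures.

2.03 × 10^57 m/s²

One Planck acceleration: a_P = √(c⁷/(ℏG)) = 5.59 × 10^51 m/s².
3.63 × 10^5 × 5.59 × 10^51 m/s² = 2.03 × 10^57 m/s²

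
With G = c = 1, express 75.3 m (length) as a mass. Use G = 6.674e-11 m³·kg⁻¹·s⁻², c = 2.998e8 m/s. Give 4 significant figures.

1.014e29 kg

Length → mass via c²/G.
75.3 m × (c²/G) = 1.014e29 kg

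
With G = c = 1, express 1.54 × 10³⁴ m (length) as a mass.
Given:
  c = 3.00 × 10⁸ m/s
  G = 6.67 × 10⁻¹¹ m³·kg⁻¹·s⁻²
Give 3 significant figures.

2.08 × 10⁶¹ kg

Length → mass via c²/G.
1.54 × 10³⁴ m × (c²/G) = 2.08 × 10⁶¹ kg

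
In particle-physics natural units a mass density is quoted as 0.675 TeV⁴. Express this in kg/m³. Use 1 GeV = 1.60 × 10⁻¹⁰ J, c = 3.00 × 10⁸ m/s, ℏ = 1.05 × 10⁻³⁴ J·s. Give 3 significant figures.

Mass density is [E]/(c²[L]³) = [E]⁴/(ℏ³c⁵).
1 GeV⁴ → 1/(ℏ³c⁵) × (1 GeV in J)⁴ = 2.33 × 10²⁰ kg/m³.
Convert the energy scale: 0.675 TeV⁴ = 6.75 × 10¹¹ GeV⁴.
Result: 6.75 × 10¹¹ × 2.33 × 10²⁰ = 1.57 × 10³² kg/m³.

1.57 × 10³² kg/m³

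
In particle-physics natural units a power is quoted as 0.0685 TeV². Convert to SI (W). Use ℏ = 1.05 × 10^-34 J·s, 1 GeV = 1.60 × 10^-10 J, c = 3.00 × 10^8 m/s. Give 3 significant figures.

Power is [E]/[T] = [E]²/ℏ.
1 GeV² → 1/ℏ × (1 GeV in J)² = 2.44 × 10^14 W.
Convert the energy scale: 0.0685 TeV² = 6.85 × 10^4 GeV².
Result: 6.85 × 10^4 × 2.44 × 10^14 = 1.67 × 10^19 W.

1.67 × 10^19 W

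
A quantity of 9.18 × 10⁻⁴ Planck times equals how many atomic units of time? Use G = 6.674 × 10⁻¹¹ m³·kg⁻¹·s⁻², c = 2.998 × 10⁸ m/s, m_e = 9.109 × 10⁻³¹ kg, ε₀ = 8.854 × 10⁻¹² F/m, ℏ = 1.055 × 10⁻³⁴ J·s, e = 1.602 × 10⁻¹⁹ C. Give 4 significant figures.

2.043 × 10⁻³⁰

Planck time: t_P = √(ℏG/c⁵) = 5.392 × 10⁻⁴⁴ s
atomic unit of time: τ_au = (4πε₀)²ℏ³/(m_e e⁴) = 2.423 × 10⁻¹⁷ s
9.18 × 10⁻⁴ × 5.392 × 10⁻⁴⁴ / 2.423 × 10⁻¹⁷ = 2.043 × 10⁻³⁰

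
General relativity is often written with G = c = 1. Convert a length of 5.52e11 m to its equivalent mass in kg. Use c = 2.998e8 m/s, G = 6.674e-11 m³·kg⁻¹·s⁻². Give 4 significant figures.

7.434e38 kg

Length → mass via c²/G.
5.52e11 m × (c²/G) = 7.434e38 kg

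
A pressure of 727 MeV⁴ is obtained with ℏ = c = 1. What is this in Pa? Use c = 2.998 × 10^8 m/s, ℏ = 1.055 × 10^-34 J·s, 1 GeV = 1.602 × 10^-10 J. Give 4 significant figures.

1.513 × 10^28 Pa

Pressure is [E]/[L]³ = [E]⁴/(ℏc)³.
1 GeV⁴ → 1/(ℏc)³ × (1 GeV in J)⁴ = 2.082 × 10^37 Pa.
Convert the energy scale: 727 MeV⁴ = 7.27 × 10^-10 GeV⁴.
Result: 7.27 × 10^-10 × 2.082 × 10^37 = 1.513 × 10^28 Pa.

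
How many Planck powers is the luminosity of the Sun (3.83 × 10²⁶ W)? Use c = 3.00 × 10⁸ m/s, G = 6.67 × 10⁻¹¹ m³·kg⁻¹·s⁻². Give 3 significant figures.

Planck power: P_P = c⁵/G = 3.64 × 10⁵² W.
3.83 × 10²⁶ / 3.64 × 10⁵² = 1.05 × 10⁻²⁶

1.05 × 10⁻²⁶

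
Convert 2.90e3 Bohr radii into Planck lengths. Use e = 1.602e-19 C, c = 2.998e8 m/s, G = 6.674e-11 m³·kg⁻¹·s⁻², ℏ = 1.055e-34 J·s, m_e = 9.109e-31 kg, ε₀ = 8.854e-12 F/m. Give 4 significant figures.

9.504e27

Bohr radius: a₀ = 4πε₀ℏ²/(m_e e²) = 5.297e-11 m
Planck length: ℓ_P = √(ℏG/c³) = 1.616e-35 m
2.90e3 × 5.297e-11 / 1.616e-35 = 9.504e27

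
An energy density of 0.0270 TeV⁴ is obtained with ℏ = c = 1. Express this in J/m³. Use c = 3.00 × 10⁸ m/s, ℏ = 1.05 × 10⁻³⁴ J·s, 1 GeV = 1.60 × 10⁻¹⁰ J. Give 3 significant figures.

[E]/[L]³ = [E]⁴/(ℏc)³; restore (ℏc)⁻³.
1 GeV⁴ → 1/(ℏc)³ × (1 GeV in J)⁴ = 2.10 × 10³⁷ J/m³.
Convert the energy scale: 0.0270 TeV⁴ = 2.70 × 10¹⁰ GeV⁴.
Result: 2.70 × 10¹⁰ × 2.10 × 10³⁷ = 5.66 × 10⁴⁷ J/m³.

5.66 × 10⁴⁷ J/m³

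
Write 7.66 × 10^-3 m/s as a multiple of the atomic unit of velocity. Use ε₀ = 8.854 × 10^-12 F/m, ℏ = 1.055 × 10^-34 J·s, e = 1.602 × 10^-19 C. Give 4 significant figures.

atomic unit of velocity: v_au = e²/(4πε₀ℏ) = 2.186 × 10^6 m/s.
7.66 × 10^-3 / 2.186 × 10^6 = 3.504 × 10^-9

3.504 × 10^-9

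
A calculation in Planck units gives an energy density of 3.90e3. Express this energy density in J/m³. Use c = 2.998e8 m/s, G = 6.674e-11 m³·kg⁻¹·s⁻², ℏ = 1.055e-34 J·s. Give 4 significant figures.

1.807e117 J/m³

One Planck energy density: u_P = c⁷/(ℏG²) = 4.632e113 J/m³.
3.90e3 × 4.632e113 J/m³ = 1.807e117 J/m³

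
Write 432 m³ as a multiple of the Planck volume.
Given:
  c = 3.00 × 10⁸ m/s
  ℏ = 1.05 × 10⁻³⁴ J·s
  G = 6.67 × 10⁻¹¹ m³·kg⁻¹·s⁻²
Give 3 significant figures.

Planck volume: V_P = (ℏG/c³)^(3/2) = 4.18 × 10⁻¹⁰⁵ m³.
432 / 4.18 × 10⁻¹⁰⁵ = 1.03 × 10¹⁰⁷

1.03 × 10¹⁰⁷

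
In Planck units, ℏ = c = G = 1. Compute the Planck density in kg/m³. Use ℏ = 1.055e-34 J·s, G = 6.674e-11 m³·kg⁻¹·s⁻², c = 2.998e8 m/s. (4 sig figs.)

From ℏ = c = G = 1 the density scale is ρ_P = c⁵/(ℏG²).
  = 2.422e42 / 4.699e-55
  = 5.154e96 kg/m³

5.154e96 kg/m³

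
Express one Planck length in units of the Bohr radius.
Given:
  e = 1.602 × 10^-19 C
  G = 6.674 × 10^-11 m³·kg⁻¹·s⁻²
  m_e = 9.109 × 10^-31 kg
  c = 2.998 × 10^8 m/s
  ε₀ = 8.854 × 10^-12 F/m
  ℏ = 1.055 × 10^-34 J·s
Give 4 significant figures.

Planck length: ℓ_P = √(ℏG/c³) = 1.616 × 10^-35 m
Bohr radius: a₀ = 4πε₀ℏ²/(m_e e²) = 5.297 × 10^-11 m
ratio = 1.616 × 10^-35 / 5.297 × 10^-11 = 3.051 × 10^-25

3.051 × 10^-25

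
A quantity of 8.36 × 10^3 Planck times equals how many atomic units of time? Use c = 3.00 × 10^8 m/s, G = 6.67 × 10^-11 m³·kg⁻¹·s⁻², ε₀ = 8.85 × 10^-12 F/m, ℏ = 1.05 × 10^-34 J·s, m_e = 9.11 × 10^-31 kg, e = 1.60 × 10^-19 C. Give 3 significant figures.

1.87 × 10^-23

Planck time: t_P = √(ℏG/c⁵) = 5.37 × 10^-44 s
atomic unit of time: τ_au = (4πε₀)²ℏ³/(m_e e⁴) = 2.40 × 10^-17 s
8.36 × 10^3 × 5.37 × 10^-44 / 2.40 × 10^-17 = 1.87 × 10^-23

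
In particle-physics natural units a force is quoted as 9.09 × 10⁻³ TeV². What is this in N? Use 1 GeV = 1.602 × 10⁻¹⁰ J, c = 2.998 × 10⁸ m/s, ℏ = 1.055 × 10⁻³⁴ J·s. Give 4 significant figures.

7.376 × 10⁹ N

Force is [E]/[L] = [E]²/(ℏc); restore (ℏc)⁻¹.
1 GeV² → 1/(ℏc) × (1 GeV in J)² = 8.114 × 10⁵ N.
Convert the energy scale: 9.09 × 10⁻³ TeV² = 9.09 × 10³ GeV².
Result: 9.09 × 10³ × 8.114 × 10⁵ = 7.376 × 10⁹ N.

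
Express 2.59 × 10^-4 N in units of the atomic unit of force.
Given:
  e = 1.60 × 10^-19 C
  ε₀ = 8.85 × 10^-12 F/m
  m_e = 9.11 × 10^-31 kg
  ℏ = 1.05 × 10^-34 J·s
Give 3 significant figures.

3.11 × 10^3

atomic unit of force: F_au = E_h/a₀ = m_e²e⁶/((4πε₀)³ℏ⁴) = 8.33 × 10^-8 N.
2.59 × 10^-4 / 8.33 × 10^-8 = 3.11 × 10^3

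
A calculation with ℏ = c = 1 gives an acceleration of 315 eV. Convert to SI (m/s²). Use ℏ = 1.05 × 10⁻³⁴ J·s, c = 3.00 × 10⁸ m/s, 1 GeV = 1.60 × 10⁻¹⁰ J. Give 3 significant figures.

Acceleration is [L]/[T]² = c·[E]/ℏ.
1 GeV → c/ℏ × (1 GeV in J) = 4.57 × 10³² m/s².
Convert the energy scale: 315 eV = 3.15 × 10⁻⁷ GeV.
Result: 3.15 × 10⁻⁷ × 4.57 × 10³² = 1.44 × 10²⁶ m/s².

1.44 × 10²⁶ m/s²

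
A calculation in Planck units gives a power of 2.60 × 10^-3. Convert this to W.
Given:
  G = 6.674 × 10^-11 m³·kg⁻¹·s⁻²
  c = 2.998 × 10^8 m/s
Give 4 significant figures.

One Planck power: P_P = c⁵/G = 3.629 × 10^52 W.
2.60 × 10^-3 × 3.629 × 10^52 W = 9.435 × 10^49 W

9.435 × 10^49 W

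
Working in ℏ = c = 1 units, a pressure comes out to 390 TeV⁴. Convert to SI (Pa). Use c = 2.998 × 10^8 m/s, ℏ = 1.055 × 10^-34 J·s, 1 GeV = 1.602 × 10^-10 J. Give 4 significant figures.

8.118 × 10^51 Pa

Pressure is [E]/[L]³ = [E]⁴/(ℏc)³.
1 GeV⁴ → 1/(ℏc)³ × (1 GeV in J)⁴ = 2.082 × 10^37 Pa.
Convert the energy scale: 390 TeV⁴ = 3.90 × 10^14 GeV⁴.
Result: 3.90 × 10^14 × 2.082 × 10^37 = 8.118 × 10^51 Pa.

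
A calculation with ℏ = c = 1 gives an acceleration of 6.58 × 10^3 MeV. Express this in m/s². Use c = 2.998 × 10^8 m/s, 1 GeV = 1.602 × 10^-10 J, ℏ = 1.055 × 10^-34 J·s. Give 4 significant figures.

2.995 × 10^33 m/s²

Acceleration is [L]/[T]² = c·[E]/ℏ.
1 GeV → c/ℏ × (1 GeV in J) = 4.552 × 10^32 m/s².
Convert the energy scale: 6.58 × 10^3 MeV = 6.58 GeV.
Result: 6.58 × 4.552 × 10^32 = 2.995 × 10^33 m/s².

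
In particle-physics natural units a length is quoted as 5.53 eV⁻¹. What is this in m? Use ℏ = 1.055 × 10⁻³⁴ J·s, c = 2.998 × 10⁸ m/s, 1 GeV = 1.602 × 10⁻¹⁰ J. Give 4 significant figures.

1.092 × 10⁻⁶ m

A length is [E]⁻¹ in ℏ=c=1; restore one factor of ℏc.
1 GeV⁻¹ → ℏc × (1 GeV in J)⁻¹ = 1.974 × 10⁻¹⁶ m.
Convert the energy scale: 5.53 eV⁻¹ = 5.53 × 10⁹ GeV⁻¹.
Result: 5.53 × 10⁹ × 1.974 × 10⁻¹⁶ = 1.092 × 10⁻⁶ m.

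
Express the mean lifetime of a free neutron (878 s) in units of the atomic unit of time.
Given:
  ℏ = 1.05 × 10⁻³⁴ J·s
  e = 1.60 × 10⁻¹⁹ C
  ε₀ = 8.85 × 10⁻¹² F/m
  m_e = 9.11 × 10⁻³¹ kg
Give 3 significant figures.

atomic unit of time: τ_au = (4πε₀)²ℏ³/(m_e e⁴) = 2.40 × 10⁻¹⁷ s.
878 / 2.40 × 10⁻¹⁷ = 3.66 × 10¹⁹

3.66 × 10¹⁹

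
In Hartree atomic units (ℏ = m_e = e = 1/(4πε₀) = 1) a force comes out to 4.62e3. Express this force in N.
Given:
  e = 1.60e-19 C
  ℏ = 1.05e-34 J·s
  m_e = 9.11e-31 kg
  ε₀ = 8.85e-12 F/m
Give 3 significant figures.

3.85e-4 N

One atomic unit of force: F_au = E_h/a₀ = m_e²e⁶/((4πε₀)³ℏ⁴) = 8.33e-8 N.
4.62e3 × 8.33e-8 N = 3.85e-4 N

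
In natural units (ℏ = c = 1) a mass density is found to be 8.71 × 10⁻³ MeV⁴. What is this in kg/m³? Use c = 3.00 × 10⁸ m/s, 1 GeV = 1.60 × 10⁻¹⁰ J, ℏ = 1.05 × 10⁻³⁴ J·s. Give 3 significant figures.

Mass density is [E]/(c²[L]³) = [E]⁴/(ℏ³c⁵).
1 GeV⁴ → 1/(ℏ³c⁵) × (1 GeV in J)⁴ = 2.33 × 10²⁰ kg/m³.
Convert the energy scale: 8.71 × 10⁻³ MeV⁴ = 8.71 × 10⁻¹⁵ GeV⁴.
Result: 8.71 × 10⁻¹⁵ × 2.33 × 10²⁰ = 2.03 × 10⁶ kg/m³.

2.03 × 10⁶ kg/m³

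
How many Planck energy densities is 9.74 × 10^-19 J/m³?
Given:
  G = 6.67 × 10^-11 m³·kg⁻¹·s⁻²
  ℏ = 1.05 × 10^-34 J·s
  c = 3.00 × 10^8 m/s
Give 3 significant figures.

Planck energy density: u_P = c⁷/(ℏG²) = 4.68 × 10^113 J/m³.
9.74 × 10^-19 / 4.68 × 10^113 = 2.08 × 10^-132

2.08 × 10^-132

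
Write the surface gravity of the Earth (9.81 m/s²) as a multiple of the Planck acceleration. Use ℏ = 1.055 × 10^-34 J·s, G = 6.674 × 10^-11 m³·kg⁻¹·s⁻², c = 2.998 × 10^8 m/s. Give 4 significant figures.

1.764 × 10^-51

Planck acceleration: a_P = √(c⁷/(ℏG)) = 5.560 × 10^51 m/s².
9.81 / 5.560 × 10^51 = 1.764 × 10^-51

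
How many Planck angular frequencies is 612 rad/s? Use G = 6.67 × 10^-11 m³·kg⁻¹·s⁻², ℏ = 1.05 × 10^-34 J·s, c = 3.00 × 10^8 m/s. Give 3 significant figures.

3.29 × 10^-41

Planck angular frequency: ω_P = √(c⁵/(ℏG)) = 1.86 × 10^43 rad/s.
612 / 1.86 × 10^43 = 3.29 × 10^-41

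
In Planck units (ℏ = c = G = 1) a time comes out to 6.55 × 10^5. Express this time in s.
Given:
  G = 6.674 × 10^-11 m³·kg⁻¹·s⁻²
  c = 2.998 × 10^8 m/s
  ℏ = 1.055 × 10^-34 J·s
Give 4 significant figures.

3.532 × 10^-38 s

One Planck time: t_P = √(ℏG/c⁵) = 5.392 × 10^-44 s.
6.55 × 10^5 × 5.392 × 10^-44 s = 3.532 × 10^-38 s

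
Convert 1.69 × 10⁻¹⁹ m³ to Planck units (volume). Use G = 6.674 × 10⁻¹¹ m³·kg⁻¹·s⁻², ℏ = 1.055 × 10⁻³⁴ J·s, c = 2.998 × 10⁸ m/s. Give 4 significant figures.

4.001 × 10⁸⁵

Planck volume: V_P = (ℏG/c³)^(3/2) = 4.224 × 10⁻¹⁰⁵ m³.
1.69 × 10⁻¹⁹ / 4.224 × 10⁻¹⁰⁵ = 4.001 × 10⁸⁵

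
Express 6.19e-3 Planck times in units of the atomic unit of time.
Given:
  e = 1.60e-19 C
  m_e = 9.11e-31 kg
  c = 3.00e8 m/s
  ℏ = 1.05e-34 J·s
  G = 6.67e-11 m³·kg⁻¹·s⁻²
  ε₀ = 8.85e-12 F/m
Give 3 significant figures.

1.39e-29

Planck time: t_P = √(ℏG/c⁵) = 5.37e-44 s
atomic unit of time: τ_au = (4πε₀)²ℏ³/(m_e e⁴) = 2.40e-17 s
6.19e-3 × 5.37e-44 / 2.40e-17 = 1.39e-29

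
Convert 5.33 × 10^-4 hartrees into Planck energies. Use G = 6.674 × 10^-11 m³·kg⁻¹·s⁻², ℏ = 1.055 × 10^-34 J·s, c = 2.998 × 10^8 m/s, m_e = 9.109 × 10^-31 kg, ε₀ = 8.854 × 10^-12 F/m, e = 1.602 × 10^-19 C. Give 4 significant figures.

hartree: E_h = m_e e⁴/(4πε₀ℏ)² = 4.354 × 10^-18 J
Planck energy: E_P = √(ℏc⁵/G) = 1.957 × 10^9 J
5.33 × 10^-4 × 4.354 × 10^-18 / 1.957 × 10^9 = 1.186 × 10^-30

1.186 × 10^-30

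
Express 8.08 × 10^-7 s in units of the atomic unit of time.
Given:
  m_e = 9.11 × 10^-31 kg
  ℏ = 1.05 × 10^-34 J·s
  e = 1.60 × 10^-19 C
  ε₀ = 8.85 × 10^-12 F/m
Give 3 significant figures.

3.37 × 10^10

atomic unit of time: τ_au = (4πε₀)²ℏ³/(m_e e⁴) = 2.40 × 10^-17 s.
8.08 × 10^-7 / 2.40 × 10^-17 = 3.37 × 10^10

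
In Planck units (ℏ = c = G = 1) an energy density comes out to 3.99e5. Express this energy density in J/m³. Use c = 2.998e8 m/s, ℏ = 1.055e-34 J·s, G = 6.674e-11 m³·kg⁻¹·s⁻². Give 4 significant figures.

1.848e119 J/m³

One Planck energy density: u_P = c⁷/(ℏG²) = 4.632e113 J/m³.
3.99e5 × 4.632e113 J/m³ = 1.848e119 J/m³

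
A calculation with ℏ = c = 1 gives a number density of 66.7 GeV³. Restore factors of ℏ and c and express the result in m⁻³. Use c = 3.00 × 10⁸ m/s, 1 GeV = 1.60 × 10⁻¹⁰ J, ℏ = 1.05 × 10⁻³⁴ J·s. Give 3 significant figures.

Number density is [L]⁻³ = [E]³/(ℏc)³.
1 GeV³ → 1/(ℏc)³ × (1 GeV in J)³ = 1.31 × 10⁴⁷ m⁻³.
Result: 66.7 × 1.31 × 10⁴⁷ = 8.74 × 10⁴⁸ m⁻³.

8.74 × 10⁴⁸ m⁻³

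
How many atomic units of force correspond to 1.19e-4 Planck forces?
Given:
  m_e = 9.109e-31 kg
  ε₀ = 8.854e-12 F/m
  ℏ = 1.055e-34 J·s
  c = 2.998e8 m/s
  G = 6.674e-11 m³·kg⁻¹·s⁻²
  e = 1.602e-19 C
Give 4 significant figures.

1.752e47

Planck force: F_P = c⁴/G = 1.210e44 N
atomic unit of force: F_au = E_h/a₀ = m_e²e⁶/((4πε₀)³ℏ⁴) = 8.220e-8 N
1.19e-4 × 1.210e44 / 8.220e-8 = 1.752e47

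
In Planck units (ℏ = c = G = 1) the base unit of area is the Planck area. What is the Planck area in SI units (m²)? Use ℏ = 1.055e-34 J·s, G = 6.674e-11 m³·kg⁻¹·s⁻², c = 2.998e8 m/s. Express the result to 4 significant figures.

A_P = ℏG/c³
  = 7.041e-45 / 2.695e25
  = 2.613e-70 m²

2.613e-70 m²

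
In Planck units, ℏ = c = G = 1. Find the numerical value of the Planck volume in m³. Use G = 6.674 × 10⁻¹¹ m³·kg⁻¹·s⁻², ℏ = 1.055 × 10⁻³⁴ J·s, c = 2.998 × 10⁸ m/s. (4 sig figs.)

The unique combination of the constants set to 1 with dimensions of volume is V_P = (ℏG/c³)^(3/2).
  = √(1.784 × 10⁻²⁰⁹)
  = 4.224 × 10⁻¹⁰⁵ m³

4.224 × 10⁻¹⁰⁵ m³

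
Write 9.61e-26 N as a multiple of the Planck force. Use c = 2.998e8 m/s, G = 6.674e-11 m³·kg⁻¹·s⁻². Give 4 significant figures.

7.939e-70

Planck force: F_P = c⁴/G = 1.210e44 N.
9.61e-26 / 1.210e44 = 7.939e-70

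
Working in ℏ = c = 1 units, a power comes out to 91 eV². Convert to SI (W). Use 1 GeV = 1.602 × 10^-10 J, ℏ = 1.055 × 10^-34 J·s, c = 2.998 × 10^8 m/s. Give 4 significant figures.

Power is [E]/[T] = [E]²/ℏ.
1 GeV² → 1/ℏ × (1 GeV in J)² = 2.433 × 10^14 W.
Convert the energy scale: 91 eV² = 9.10 × 10^-17 GeV².
Result: 9.10 × 10^-17 × 2.433 × 10^14 = 0.02214 W.

0.02214 W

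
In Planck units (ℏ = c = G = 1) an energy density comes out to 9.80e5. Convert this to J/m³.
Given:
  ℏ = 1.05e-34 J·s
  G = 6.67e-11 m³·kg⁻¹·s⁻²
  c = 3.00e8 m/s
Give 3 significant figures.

4.59e119 J/m³

One Planck energy density: u_P = c⁷/(ℏG²) = 4.68e113 J/m³.
9.80e5 × 4.68e113 J/m³ = 4.59e119 J/m³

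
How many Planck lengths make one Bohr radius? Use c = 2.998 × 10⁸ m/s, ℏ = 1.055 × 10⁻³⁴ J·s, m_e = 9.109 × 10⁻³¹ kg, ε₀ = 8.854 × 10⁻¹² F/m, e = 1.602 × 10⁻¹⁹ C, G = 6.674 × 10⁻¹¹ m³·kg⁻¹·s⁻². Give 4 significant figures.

Bohr radius: a₀ = 4πε₀ℏ²/(m_e e²) = 5.297 × 10⁻¹¹ m
Planck length: ℓ_P = √(ℏG/c³) = 1.616 × 10⁻³⁵ m
ratio = 5.297 × 10⁻¹¹ / 1.616 × 10⁻³⁵ = 3.277 × 10²⁴

3.277 × 10²⁴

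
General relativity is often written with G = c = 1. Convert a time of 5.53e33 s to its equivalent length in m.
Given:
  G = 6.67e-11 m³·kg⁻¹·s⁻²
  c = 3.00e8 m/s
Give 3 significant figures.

1.66e42 m

Time → length via c.
5.53e33 s × (c) = 1.66e42 m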